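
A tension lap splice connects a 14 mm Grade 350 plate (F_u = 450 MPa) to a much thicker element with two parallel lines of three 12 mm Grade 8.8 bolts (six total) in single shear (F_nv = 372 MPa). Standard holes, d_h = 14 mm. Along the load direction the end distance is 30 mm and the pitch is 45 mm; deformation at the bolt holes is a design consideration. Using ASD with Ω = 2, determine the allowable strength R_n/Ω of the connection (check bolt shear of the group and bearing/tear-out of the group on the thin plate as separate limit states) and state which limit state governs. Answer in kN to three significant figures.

Bolt shear: A_b = π·12²/4 = 113.1 mm²; R_n = 372 × 113.1 × 6 × 1 / 1000 = 252.4 kN → 252.4 / 2 = 126 kN.
Bearing (1.2 l_c t F_u ≤ 2.4 d t F_u): upper limit = 2.4·12·14·450 / 1000 = 181.4 kN.
  Edge l_c = 30 − 14/2 = 23 → r_n = 173.9 kN; interior l_c = 45 − 14 = 31 → r_n = 181.4 kN.
  R_n,bearing = 2·173.9 + 4·181.4 = 1074 kN → 1074 / 2 = 537 kN.
Bolt shear governs: 126 kN.

126 kN (bolt shear governs)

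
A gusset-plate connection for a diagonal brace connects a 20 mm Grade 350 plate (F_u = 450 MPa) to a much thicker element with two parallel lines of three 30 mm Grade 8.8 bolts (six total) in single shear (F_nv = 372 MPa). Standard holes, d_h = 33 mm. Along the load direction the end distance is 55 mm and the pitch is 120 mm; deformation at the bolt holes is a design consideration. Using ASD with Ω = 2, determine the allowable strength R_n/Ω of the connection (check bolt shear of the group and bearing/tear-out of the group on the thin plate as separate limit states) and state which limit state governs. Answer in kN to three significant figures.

Bolt shear: A_b = π·30²/4 = 706.9 mm²; R_n = 372 × 706.9 × 6 × 1 / 1000 = 1578 kN → 1578 / 2 = 789 kN.
Bearing (1.2 l_c t F_u ≤ 2.4 d t F_u): upper limit = 2.4·30·20·450 / 1000 = 648 kN.
  Edge l_c = 55 − 33/2 = 38.5 → r_n = 415.8 kN; interior l_c = 120 − 33 = 87 → r_n = 648 kN.
  R_n,bearing = 2·415.8 + 4·648 = 3424 kN → 3424 / 2 = 1710 kN.
Bolt shear governs: 789 kN.

789 kN (bolt shear governs)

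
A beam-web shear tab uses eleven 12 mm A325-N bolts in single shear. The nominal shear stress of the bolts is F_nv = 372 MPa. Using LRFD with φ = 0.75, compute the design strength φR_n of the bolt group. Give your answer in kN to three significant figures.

347 kN

A_b = π × 12² / 4 = 113.1 mm².
R_n = F_nv · A_b · n · n_s = 372 × 113.1 × 11 × 1 / 1000 = 462.8 kN.
Design strength φR_n = 0.75 × 462.8 = 347 kN.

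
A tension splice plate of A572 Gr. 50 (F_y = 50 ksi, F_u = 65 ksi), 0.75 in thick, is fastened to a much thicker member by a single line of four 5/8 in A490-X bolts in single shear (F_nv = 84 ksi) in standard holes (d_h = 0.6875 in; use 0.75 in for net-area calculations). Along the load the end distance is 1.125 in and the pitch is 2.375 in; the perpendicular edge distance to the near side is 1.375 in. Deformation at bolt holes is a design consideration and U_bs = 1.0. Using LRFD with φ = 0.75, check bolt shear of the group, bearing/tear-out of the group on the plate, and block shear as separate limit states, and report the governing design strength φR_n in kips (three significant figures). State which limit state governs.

77.3 kips (bolt shear governs)

Bolt shear: A_b = π·0.625²/4 = 0.3068 in²; R_n = 84 × 0.3068 × 4 × 1 = 103.1 kips → 0.75 × 103.1 = 77.3 kips.
Bearing: edge l_c = 0.7812, r_n = 45.7 kips; interior l_c = 1.688, r_n = 73.12 kips; R_n = 45.7 + 3·73.12 = 265.1 kips → 199 kips.
Block shear: A_gv = 6.188, A_nv = 4.219, A_nt = 0.75 in²; R_n = min(0.6F_uA_nv, 0.6F_yA_gv) + U_bs·F_u·A_nt = 213.3 kips → 160 kips.
Bolt shear governs: 77.3 kips.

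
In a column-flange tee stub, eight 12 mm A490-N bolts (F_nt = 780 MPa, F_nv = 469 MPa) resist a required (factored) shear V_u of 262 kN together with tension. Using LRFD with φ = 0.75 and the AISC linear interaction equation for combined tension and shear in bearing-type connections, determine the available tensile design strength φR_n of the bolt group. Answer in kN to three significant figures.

252 kN

A_b = π·12²/4 = 113.1 mm²; f_rv = 262 × 1000 / (8 × 113.1) = 289.6 MPa.
F'_nt = 1.3 F_nt − (F_nt / φF_nv) f_rv = 1.3·780 − (780/(0.75·469))·289.6 = 371.9 MPa, capped at F_nt → F'_nt = 371.9 MPa.
R_n = F'_nt · A_b · n = 371.9 × 113.1 × 8 / 1000 = 336.5 kN.
Design strength φR_n = 0.75 × 336.5 = 252 kN.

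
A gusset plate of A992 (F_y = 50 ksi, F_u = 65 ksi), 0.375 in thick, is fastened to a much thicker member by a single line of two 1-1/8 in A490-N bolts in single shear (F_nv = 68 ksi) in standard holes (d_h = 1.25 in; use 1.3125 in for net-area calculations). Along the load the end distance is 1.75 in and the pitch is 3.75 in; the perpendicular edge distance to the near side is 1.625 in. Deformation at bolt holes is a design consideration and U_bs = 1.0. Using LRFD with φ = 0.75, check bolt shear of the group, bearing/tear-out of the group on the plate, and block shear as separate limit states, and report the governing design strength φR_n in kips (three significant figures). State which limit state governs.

Bolt shear: A_b = π·1.125²/4 = 0.994 in²; R_n = 68 × 0.994 × 2 × 1 = 135.2 kips → 0.75 × 135.2 = 101 kips.
Bearing: edge l_c = 1.125, r_n = 32.91 kips; interior l_c = 2.5, r_n = 65.81 kips; R_n = 32.91 + 1·65.81 = 98.72 kips → 74 kips.
Block shear: A_gv = 2.062, A_nv = 1.324, A_nt = 0.3633 in²; R_n = min(0.6F_uA_nv, 0.6F_yA_gv) + U_bs·F_u·A_nt = 75.26 kips → 56.4 kips.
Block shear governs: 56.4 kips.

56.4 kips (block shear governs)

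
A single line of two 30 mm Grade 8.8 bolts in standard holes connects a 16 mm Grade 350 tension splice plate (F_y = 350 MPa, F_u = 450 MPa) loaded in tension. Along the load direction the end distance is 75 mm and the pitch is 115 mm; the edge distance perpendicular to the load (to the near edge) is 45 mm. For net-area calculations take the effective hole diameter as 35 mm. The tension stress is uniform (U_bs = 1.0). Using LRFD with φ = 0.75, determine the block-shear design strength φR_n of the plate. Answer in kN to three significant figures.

594 kN

Shear plane L_v = 75 + 1·115 = 190 mm; A_gv = 190 × 16 = 3040 mm².
A_nv = (190 − 1.5·35) × 16 = 2200 mm².
A_nt = (45 − 0.5·35) × 16 = 440 mm².
0.6 F_u A_nv = 594 kN; 0.6 F_y A_gv = 638.4 kN → shear rupture governs the shear term.
R_n = 594 + 1.0 × 450 × 440 / 1000 = 792 kN.
Design strength φR_n = 0.75 × 792 = 594 kN.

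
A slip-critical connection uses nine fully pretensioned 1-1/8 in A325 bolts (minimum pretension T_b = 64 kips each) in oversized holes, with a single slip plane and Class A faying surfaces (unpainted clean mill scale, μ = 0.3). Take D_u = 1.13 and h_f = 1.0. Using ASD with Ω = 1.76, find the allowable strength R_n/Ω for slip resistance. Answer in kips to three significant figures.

R_n = μ · D_u · h_f · T_b · n_s · n_b = 0.3 × 1.13 × 1.0 × 64 × 1 × 9 = 195.3 kips.
Allowable strength R_n/Ω = 195.3 / 1.76 = 111 kips.

111 kips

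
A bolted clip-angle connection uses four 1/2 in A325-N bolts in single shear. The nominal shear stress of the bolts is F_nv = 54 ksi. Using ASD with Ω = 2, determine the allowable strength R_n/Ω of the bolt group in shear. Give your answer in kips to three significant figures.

A_b = π × 0.5² / 4 = 0.1963 in².
R_n = F_nv · A_b · n · n_s = 54 × 0.1963 × 4 × 1 = 42.41 kips.
Allowable strength R_n/Ω = 42.41 / 2 = 21.2 kips.

21.2 kips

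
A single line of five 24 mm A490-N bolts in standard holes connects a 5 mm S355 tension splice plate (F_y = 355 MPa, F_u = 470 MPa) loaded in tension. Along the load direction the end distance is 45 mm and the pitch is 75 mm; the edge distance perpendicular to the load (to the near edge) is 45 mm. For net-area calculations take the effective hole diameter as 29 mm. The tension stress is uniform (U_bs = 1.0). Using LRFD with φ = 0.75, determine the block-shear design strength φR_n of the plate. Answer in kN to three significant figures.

Shear plane L_v = 45 + 4·75 = 345 mm; A_gv = 345 × 5 = 1725 mm².
A_nv = (345 − 4.5·29) × 5 = 1072 mm².
A_nt = (45 − 0.5·29) × 5 = 152.5 mm².
0.6 F_u A_nv = 302.4 kN; 0.6 F_y A_gv = 367.4 kN → shear rupture governs the shear term.
R_n = 302.4 + 1.0 × 470 × 152.5 / 1000 = 374.1 kN.
Design strength φR_n = 0.75 × 374.1 = 281 kN.

281 kN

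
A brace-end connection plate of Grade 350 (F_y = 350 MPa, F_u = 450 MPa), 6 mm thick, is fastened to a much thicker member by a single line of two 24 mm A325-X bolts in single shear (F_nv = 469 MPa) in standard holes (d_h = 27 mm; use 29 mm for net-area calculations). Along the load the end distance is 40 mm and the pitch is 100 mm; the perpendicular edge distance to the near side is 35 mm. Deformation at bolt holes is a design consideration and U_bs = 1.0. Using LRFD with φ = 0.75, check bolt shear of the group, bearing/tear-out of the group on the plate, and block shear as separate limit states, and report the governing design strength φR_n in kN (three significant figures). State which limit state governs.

159 kN (block shear governs)

Bolt shear: A_b = π·24²/4 = 452.4 mm²; R_n = 469 × 452.4 × 2 × 1 / 1000 = 424.3 kN → 0.75 × 424.3 = 318 kN.
Bearing: edge l_c = 26.5, r_n = 85.86 kN; interior l_c = 73, r_n = 155.5 kN; R_n = 85.86 + 1·155.5 = 241.4 kN → 181 kN.
Block shear: A_gv = 840, A_nv = 579, A_nt = 123 mm²; R_n = min(0.6F_uA_nv, 0.6F_yA_gv) + U_bs·F_u·A_nt = 211.7 kN → 159 kN.
Block shear governs: 159 kN.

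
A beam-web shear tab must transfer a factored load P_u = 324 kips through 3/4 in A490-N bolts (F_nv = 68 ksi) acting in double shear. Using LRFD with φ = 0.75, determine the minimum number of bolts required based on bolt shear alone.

8 bolts

A_b = π·0.75²/4 = 0.4418 in².
Per-bolt design strength φR_n = 0.75 × 68 × 0.4418 × 2 = 45.06 kips.
n ≥ 324 / 45.06 = 7.19 → use 8 bolts.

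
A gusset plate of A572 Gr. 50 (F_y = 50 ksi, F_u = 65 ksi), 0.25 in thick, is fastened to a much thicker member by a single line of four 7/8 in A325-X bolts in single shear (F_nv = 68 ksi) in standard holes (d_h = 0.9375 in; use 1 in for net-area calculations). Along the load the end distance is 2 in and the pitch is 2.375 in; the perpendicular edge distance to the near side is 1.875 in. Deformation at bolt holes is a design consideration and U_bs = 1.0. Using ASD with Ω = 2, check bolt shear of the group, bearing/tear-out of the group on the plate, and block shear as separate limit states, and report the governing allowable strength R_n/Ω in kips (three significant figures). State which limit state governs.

Bolt shear: A_b = π·0.875²/4 = 0.6013 in²; R_n = 68 × 0.6013 × 4 × 1 = 163.6 kips → 163.6 / 2 = 81.8 kips.
Bearing: edge l_c = 1.531, r_n = 29.86 kips; interior l_c = 1.438, r_n = 28.03 kips; R_n = 29.86 + 3·28.03 = 114 kips → 57 kips.
Block shear: A_gv = 2.281, A_nv = 1.406, A_nt = 0.3438 in²; R_n = min(0.6F_uA_nv, 0.6F_yA_gv) + U_bs·F_u·A_nt = 77.19 kips → 38.6 kips.
Block shear governs: 38.6 kips.

38.6 kips (block shear governs)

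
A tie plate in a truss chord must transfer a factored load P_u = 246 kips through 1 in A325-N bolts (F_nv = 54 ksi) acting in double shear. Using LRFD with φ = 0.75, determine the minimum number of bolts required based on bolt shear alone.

A_b = π·1²/4 = 0.7854 in².
Per-bolt design strength φR_n = 0.75 × 54 × 0.7854 × 2 = 63.62 kips.
n ≥ 246 / 63.62 = 3.867 → use 4 bolts.

4 bolts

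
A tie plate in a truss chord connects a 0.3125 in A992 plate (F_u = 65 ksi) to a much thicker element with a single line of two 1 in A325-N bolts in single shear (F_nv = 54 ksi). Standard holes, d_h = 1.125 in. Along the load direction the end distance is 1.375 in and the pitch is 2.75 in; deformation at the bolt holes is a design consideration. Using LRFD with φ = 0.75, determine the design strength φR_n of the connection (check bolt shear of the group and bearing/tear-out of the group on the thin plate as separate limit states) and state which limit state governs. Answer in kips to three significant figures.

Bolt shear: A_b = π·1²/4 = 0.7854 in²; R_n = 54 × 0.7854 × 2 × 1 = 84.82 kips → 0.75 × 84.82 = 63.6 kips.
Bearing (1.2 l_c t F_u ≤ 2.4 d t F_u): upper limit = 2.4·1·0.3125·65 = 48.75 kips.
  Edge l_c = 1.375 − 1.125/2 = 0.8125 → r_n = 19.8 kips; interior l_c = 2.75 − 1.125 = 1.625 → r_n = 39.61 kips.
  R_n,bearing = 1·19.8 + 1·39.61 = 59.41 kips → 0.75 × 59.41 = 44.6 kips.
Bearing governs: 44.6 kips.

44.6 kips (bearing governs)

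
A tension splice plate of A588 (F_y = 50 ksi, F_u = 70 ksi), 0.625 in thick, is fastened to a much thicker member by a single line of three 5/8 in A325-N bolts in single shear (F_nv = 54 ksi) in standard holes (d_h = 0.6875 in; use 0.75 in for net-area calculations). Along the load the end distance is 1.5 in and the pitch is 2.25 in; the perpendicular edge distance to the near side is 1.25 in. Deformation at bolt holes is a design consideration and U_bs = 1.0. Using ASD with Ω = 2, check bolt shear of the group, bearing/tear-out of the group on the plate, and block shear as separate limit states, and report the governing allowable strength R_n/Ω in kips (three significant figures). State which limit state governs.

24.9 kips (bolt shear governs)

Bolt shear: A_b = π·0.625²/4 = 0.3068 in²; R_n = 54 × 0.3068 × 3 × 1 = 49.7 kips → 49.7 / 2 = 24.9 kips.
Bearing: edge l_c = 1.156, r_n = 60.7 kips; interior l_c = 1.562, r_n = 65.62 kips; R_n = 60.7 + 2·65.62 = 192 kips → 96 kips.
Block shear: A_gv = 3.75, A_nv = 2.578, A_nt = 0.5469 in²; R_n = min(0.6F_uA_nv, 0.6F_yA_gv) + U_bs·F_u·A_nt = 146.6 kips → 73.3 kips.
Bolt shear governs: 24.9 kips.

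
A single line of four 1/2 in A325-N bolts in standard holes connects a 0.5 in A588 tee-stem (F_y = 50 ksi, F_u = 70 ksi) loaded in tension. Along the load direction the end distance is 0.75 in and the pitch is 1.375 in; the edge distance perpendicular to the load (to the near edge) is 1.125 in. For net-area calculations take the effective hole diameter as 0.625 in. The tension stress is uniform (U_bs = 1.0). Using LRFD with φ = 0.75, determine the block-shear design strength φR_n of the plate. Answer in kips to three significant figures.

Shear plane L_v = 0.75 + 3·1.375 = 4.875 in; A_gv = 4.875 × 0.5 = 2.438 in².
A_nv = (4.875 − 3.5·0.625) × 0.5 = 1.344 in².
A_nt = (1.125 − 0.5·0.625) × 0.5 = 0.4062 in².
0.6 F_u A_nv = 56.44 kips; 0.6 F_y A_gv = 73.12 kips → shear rupture governs the shear term.
R_n = 56.44 + 1.0 × 70 × 0.4062 = 84.88 kips.
Design strength φR_n = 0.75 × 84.88 = 63.7 kips.

63.7 kips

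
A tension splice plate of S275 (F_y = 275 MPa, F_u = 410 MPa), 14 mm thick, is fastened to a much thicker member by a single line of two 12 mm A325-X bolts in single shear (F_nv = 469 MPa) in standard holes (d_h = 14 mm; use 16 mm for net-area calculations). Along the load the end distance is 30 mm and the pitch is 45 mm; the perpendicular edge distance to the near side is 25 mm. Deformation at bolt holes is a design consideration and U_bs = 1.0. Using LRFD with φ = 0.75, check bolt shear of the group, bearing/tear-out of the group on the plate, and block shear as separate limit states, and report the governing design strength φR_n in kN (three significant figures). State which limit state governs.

Bolt shear: A_b = π·12²/4 = 113.1 mm²; R_n = 469 × 113.1 × 2 × 1 / 1000 = 106.1 kN → 0.75 × 106.1 = 79.6 kN.
Bearing: edge l_c = 23, r_n = 158.4 kN; interior l_c = 31, r_n = 165.3 kN; R_n = 158.4 + 1·165.3 = 323.7 kN → 243 kN.
Block shear: A_gv = 1050, A_nv = 714, A_nt = 238 mm²; R_n = min(0.6F_uA_nv, 0.6F_yA_gv) + U_bs·F_u·A_nt = 270.8 kN → 203 kN.
Bolt shear governs: 79.6 kN.

79.6 kN (bolt shear governs)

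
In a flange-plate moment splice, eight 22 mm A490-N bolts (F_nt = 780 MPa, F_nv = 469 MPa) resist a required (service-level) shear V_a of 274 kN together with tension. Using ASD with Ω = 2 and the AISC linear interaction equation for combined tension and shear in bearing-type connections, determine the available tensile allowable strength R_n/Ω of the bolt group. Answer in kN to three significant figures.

1090 kN

A_b = π·22²/4 = 380.1 mm²; f_rv = 274 × 1000 / (8 × 380.1) = 90.1 MPa.
F'_nt = 1.3 F_nt − (Ω F_nt / F_nv) f_rv = 1.3·780 − (2·780/469)·90.1 = 714.3 MPa, capped at F_nt → F'_nt = 714.3 MPa.
R_n = F'_nt · A_b · n = 714.3 × 380.1 × 8 / 1000 = 2172 kN.
Allowable strength R_n/Ω = 2172 / 2 = 1090 kN.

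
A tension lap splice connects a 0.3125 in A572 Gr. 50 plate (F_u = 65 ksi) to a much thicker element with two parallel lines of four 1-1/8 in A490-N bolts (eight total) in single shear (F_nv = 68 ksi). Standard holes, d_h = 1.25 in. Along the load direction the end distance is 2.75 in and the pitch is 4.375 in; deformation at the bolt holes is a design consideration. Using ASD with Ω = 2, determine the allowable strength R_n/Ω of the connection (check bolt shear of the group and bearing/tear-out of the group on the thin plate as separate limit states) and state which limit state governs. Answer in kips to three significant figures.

216 kips (bearing governs)

Bolt shear: A_b = π·1.125²/4 = 0.994 in²; R_n = 68 × 0.994 × 8 × 1 = 540.7 kips → 540.7 / 2 = 270 kips.
Bearing (1.2 l_c t F_u ≤ 2.4 d t F_u): upper limit = 2.4·1.125·0.3125·65 = 54.84 kips.
  Edge l_c = 2.75 − 1.25/2 = 2.125 → r_n = 51.8 kips; interior l_c = 4.375 − 1.25 = 3.125 → r_n = 54.84 kips.
  R_n,bearing = 2·51.8 + 6·54.84 = 432.7 kips → 432.7 / 2 = 216 kips.
Bearing governs: 216 kips.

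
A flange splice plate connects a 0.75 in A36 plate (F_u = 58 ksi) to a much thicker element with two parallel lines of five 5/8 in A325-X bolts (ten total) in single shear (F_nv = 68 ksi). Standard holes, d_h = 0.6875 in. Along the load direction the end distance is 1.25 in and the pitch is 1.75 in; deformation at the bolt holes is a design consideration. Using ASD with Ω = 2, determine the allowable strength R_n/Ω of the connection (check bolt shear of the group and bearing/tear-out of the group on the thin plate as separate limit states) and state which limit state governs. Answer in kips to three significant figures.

104 kips (bolt shear governs)

Bolt shear: A_b = π·0.625²/4 = 0.3068 in²; R_n = 68 × 0.3068 × 10 × 1 = 208.6 kips → 208.6 / 2 = 104 kips.
Bearing (1.2 l_c t F_u ≤ 2.4 d t F_u): upper limit = 2.4·0.625·0.75·58 = 65.25 kips.
  Edge l_c = 1.25 − 0.6875/2 = 0.9062 → r_n = 47.31 kips; interior l_c = 1.75 − 0.6875 = 1.062 → r_n = 55.46 kips.
  R_n,bearing = 2·47.31 + 8·55.46 = 538.3 kips → 538.3 / 2 = 269 kips.
Bolt shear governs: 104 kips.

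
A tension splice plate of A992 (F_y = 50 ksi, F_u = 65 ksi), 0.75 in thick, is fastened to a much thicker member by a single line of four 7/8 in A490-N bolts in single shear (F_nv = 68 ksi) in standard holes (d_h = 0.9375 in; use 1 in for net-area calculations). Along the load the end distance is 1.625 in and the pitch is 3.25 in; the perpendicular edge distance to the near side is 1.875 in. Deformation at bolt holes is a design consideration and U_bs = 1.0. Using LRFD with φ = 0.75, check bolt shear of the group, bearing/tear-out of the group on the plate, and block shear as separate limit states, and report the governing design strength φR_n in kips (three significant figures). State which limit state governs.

123 kips (bolt shear governs)

Bolt shear: A_b = π·0.875²/4 = 0.6013 in²; R_n = 68 × 0.6013 × 4 × 1 = 163.6 kips → 0.75 × 163.6 = 123 kips.
Bearing: edge l_c = 1.156, r_n = 67.64 kips; interior l_c = 2.312, r_n = 102.4 kips; R_n = 67.64 + 3·102.4 = 374.8 kips → 281 kips.
Block shear: A_gv = 8.531, A_nv = 5.906, A_nt = 1.031 in²; R_n = min(0.6F_uA_nv, 0.6F_yA_gv) + U_bs·F_u·A_nt = 297.4 kips → 223 kips.
Bolt shear governs: 123 kips.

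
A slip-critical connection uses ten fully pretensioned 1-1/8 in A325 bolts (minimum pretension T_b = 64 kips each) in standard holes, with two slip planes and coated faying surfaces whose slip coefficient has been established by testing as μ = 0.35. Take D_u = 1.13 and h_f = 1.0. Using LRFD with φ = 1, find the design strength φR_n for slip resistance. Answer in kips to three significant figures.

R_n = μ · D_u · h_f · T_b · n_s · n_b = 0.35 × 1.13 × 1.0 × 64 × 2 × 10 = 506.2 kips.
Design strength φR_n = 1 × 506.2 = 506 kips.

506 kips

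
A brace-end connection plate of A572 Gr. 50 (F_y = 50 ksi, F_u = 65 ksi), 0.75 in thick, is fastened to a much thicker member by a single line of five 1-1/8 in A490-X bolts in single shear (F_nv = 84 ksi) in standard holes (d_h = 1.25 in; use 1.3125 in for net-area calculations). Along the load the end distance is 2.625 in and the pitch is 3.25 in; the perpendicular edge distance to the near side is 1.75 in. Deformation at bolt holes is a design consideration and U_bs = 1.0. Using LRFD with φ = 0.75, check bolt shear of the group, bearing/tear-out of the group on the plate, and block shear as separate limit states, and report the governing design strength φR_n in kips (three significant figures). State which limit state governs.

Bolt shear: A_b = π·1.125²/4 = 0.994 in²; R_n = 84 × 0.994 × 5 × 1 = 417.5 kips → 0.75 × 417.5 = 313 kips.
Bearing: edge l_c = 2, r_n = 117 kips; interior l_c = 2, r_n = 117 kips; R_n = 117 + 4·117 = 585 kips → 439 kips.
Block shear: A_gv = 11.72, A_nv = 7.289, A_nt = 0.8203 in²; R_n = min(0.6F_uA_nv, 0.6F_yA_gv) + U_bs·F_u·A_nt = 337.6 kips → 253 kips.
Block shear governs: 253 kips.

253 kips (block shear governs)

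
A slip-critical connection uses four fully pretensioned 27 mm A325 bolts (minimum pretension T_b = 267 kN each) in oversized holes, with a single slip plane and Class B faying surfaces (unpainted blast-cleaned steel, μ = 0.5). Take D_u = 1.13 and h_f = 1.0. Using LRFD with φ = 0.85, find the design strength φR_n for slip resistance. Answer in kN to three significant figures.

513 kN

R_n = μ · D_u · h_f · T_b · n_s · n_b = 0.5 × 1.13 × 1.0 × 267 × 1 × 4 = 603.4 kN.
Design strength φR_n = 0.85 × 603.4 = 513 kN.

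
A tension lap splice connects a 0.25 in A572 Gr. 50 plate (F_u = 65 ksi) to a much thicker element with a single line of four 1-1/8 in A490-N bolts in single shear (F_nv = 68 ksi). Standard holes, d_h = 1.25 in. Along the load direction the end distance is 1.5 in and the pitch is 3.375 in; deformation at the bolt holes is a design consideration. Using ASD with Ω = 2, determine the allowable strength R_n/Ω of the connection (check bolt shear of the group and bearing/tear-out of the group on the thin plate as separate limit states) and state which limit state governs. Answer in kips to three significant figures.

70.7 kips (bearing governs)

Bolt shear: A_b = π·1.125²/4 = 0.994 in²; R_n = 68 × 0.994 × 4 × 1 = 270.4 kips → 270.4 / 2 = 135 kips.
Bearing (1.2 l_c t F_u ≤ 2.4 d t F_u): upper limit = 2.4·1.125·0.25·65 = 43.87 kips.
  Edge l_c = 1.5 − 1.25/2 = 0.875 → r_n = 17.06 kips; interior l_c = 3.375 − 1.25 = 2.125 → r_n = 41.44 kips.
  R_n,bearing = 1·17.06 + 3·41.44 = 141.4 kips → 141.4 / 2 = 70.7 kips.
Bearing governs: 70.7 kips.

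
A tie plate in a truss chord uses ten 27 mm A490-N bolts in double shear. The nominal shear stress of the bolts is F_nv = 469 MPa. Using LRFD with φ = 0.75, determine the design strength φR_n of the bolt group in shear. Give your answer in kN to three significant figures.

A_b = π × 27² / 4 = 572.6 mm².
R_n = F_nv · A_b · n · n_s = 469 × 572.6 × 10 × 2 / 1000 = 5371 kN.
Design strength φR_n = 0.75 × 5371 = 4030 kN.

4030 kN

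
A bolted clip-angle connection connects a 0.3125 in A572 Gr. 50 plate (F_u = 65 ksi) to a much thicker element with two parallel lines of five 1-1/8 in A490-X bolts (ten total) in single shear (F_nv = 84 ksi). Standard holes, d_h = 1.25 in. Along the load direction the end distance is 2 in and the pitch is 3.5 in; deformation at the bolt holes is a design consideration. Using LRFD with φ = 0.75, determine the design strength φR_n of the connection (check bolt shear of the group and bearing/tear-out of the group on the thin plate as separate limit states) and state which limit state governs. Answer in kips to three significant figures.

379 kips (bearing governs)

Bolt shear: A_b = π·1.125²/4 = 0.994 in²; R_n = 84 × 0.994 × 10 × 1 = 835 kips → 0.75 × 835 = 626 kips.
Bearing (1.2 l_c t F_u ≤ 2.4 d t F_u): upper limit = 2.4·1.125·0.3125·65 = 54.84 kips.
  Edge l_c = 2 − 1.25/2 = 1.375 → r_n = 33.52 kips; interior l_c = 3.5 − 1.25 = 2.25 → r_n = 54.84 kips.
  R_n,bearing = 2·33.52 + 8·54.84 = 505.8 kips → 0.75 × 505.8 = 379 kips.
Bearing governs: 379 kips.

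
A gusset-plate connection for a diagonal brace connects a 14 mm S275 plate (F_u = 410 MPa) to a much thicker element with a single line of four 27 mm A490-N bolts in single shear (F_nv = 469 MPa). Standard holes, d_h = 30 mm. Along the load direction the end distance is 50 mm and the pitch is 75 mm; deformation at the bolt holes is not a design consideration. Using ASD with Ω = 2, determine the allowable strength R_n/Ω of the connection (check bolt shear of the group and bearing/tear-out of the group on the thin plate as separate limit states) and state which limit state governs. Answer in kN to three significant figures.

537 kN (bolt shear governs)

Bolt shear: A_b = π·27²/4 = 572.6 mm²; R_n = 469 × 572.6 × 4 × 1 / 1000 = 1074 kN → 1074 / 2 = 537 kN.
Bearing (1.5 l_c t F_u ≤ 3.0 d t F_u): upper limit = 3.0·27·14·410 / 1000 = 464.9 kN.
  Edge l_c = 50 − 30/2 = 35 → r_n = 301.4 kN; interior l_c = 75 − 30 = 45 → r_n = 387.4 kN.
  R_n,bearing = 1·301.4 + 3·387.4 = 1464 kN → 1464 / 2 = 732 kN.
Bolt shear governs: 537 kN.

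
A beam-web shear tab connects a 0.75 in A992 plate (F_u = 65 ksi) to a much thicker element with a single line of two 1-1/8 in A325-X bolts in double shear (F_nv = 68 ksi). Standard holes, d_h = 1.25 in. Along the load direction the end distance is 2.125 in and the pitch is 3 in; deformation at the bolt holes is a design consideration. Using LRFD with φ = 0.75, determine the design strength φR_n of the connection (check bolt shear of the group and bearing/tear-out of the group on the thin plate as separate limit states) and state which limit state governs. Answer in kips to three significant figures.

Bolt shear: A_b = π·1.125²/4 = 0.994 in²; R_n = 68 × 0.994 × 2 × 2 = 270.4 kips → 0.75 × 270.4 = 203 kips.
Bearing (1.2 l_c t F_u ≤ 2.4 d t F_u): upper limit = 2.4·1.125·0.75·65 = 131.6 kips.
  Edge l_c = 2.125 − 1.25/2 = 1.5 → r_n = 87.75 kips; interior l_c = 3 − 1.25 = 1.75 → r_n = 102.4 kips.
  R_n,bearing = 1·87.75 + 1·102.4 = 190.1 kips → 0.75 × 190.1 = 143 kips.
Bearing governs: 143 kips.

143 kips (bearing governs)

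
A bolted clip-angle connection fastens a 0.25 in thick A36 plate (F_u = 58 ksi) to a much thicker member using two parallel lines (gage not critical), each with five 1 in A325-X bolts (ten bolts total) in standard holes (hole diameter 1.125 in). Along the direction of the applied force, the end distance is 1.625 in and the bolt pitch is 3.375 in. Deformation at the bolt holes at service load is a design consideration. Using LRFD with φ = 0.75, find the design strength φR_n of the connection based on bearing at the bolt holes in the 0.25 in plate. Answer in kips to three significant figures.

Per bolt r_n = 1.2 l_c t F_u ≤ 2.4 d t F_u; upper limit = 2.4 × 1 × 0.25 × 58 = 34.8 kips.
Edge bolt: l_c = 1.625 − 1.125/2 = 1.062 in → 1.2 × 1.062 × 0.25 × 58 = 18.49 → r_n = 18.49 kips.
Interior bolts: l_c = 3.375 − 1.125 = 2.25 in → 1.2 × 2.25 × 0.25 × 58 = 39.15 → r_n = 34.8 kips.
R_n = 2 × 18.49 + 8 × 34.8 = 315.4 kips.
Design strength φR_n = 0.75 × 315.4 = 237 kips.

237 kips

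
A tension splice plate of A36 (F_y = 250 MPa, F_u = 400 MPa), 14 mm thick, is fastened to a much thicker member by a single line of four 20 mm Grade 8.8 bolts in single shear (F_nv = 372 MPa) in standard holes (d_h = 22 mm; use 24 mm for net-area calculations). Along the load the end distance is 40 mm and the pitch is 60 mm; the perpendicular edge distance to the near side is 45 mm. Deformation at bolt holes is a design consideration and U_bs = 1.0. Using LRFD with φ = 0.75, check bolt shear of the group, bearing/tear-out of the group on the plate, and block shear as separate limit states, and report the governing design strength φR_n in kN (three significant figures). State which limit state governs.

351 kN (bolt shear governs)

Bolt shear: A_b = π·20²/4 = 314.2 mm²; R_n = 372 × 314.2 × 4 × 1 / 1000 = 467.5 kN → 0.75 × 467.5 = 351 kN.
Bearing: edge l_c = 29, r_n = 194.9 kN; interior l_c = 38, r_n = 255.4 kN; R_n = 194.9 + 3·255.4 = 961 kN → 721 kN.
Block shear: A_gv = 3080, A_nv = 1904, A_nt = 462 mm²; R_n = min(0.6F_uA_nv, 0.6F_yA_gv) + U_bs·F_u·A_nt = 641.8 kN → 481 kN.
Bolt shear governs: 351 kN.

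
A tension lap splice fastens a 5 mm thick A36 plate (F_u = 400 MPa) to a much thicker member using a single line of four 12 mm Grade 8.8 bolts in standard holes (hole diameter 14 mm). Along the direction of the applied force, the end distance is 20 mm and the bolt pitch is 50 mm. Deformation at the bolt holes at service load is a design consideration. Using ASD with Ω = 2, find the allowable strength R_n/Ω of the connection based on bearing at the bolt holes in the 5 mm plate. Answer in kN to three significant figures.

102 kN

Per bolt r_n = 1.2 l_c t F_u ≤ 2.4 d t F_u; upper limit = 2.4 × 12 × 5 × 400 / 1000 = 57.6 kN.
Edge bolt: l_c = 20 − 14/2 = 13 mm → 1.2 × 13 × 5 × 400 / 1000 = 31.2 → r_n = 31.2 kN.
Interior bolts: l_c = 50 − 14 = 36 mm → 1.2 × 36 × 5 × 400 / 1000 = 86.4 → r_n = 57.6 kN.
R_n = 1 × 31.2 + 3 × 57.6 = 204 kN.
Allowable strength R_n/Ω = 204 / 2 = 102 kN.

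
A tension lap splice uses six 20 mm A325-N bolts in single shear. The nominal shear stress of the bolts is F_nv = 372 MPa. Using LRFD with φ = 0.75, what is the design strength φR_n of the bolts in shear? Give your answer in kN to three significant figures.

A_b = π × 20² / 4 = 314.2 mm².
R_n = F_nv · A_b · n · n_s = 372 × 314.2 × 6 × 1 / 1000 = 701.2 kN.
Design strength φR_n = 0.75 × 701.2 = 526 kN.

526 kN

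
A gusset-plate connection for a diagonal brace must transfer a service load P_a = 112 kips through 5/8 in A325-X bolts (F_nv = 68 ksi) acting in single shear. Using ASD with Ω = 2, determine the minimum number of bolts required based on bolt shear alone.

A_b = π·0.625²/4 = 0.3068 in².
Per-bolt allowable strength R_n/Ω = 68 × 0.3068 × 1 / 2 = 10.43 kips.
n ≥ 112 / 10.43 = 10.74 → use 11 bolts.

11 bolts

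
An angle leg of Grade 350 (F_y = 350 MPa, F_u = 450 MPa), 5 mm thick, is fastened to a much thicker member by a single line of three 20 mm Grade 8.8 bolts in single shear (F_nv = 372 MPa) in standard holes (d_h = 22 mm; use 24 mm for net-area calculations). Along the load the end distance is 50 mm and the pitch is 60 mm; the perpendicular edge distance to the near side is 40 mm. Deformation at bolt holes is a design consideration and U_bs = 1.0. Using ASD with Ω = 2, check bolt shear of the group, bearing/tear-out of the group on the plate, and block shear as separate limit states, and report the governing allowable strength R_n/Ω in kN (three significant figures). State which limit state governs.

Bolt shear: A_b = π·20²/4 = 314.2 mm²; R_n = 372 × 314.2 × 3 × 1 / 1000 = 350.6 kN → 350.6 / 2 = 175 kN.
Bearing: edge l_c = 39, r_n = 105.3 kN; interior l_c = 38, r_n = 102.6 kN; R_n = 105.3 + 2·102.6 = 310.5 kN → 155 kN.
Block shear: A_gv = 850, A_nv = 550, A_nt = 140 mm²; R_n = min(0.6F_uA_nv, 0.6F_yA_gv) + U_bs·F_u·A_nt = 211.5 kN → 106 kN.
Block shear governs: 106 kN.

106 kN (block shear governs)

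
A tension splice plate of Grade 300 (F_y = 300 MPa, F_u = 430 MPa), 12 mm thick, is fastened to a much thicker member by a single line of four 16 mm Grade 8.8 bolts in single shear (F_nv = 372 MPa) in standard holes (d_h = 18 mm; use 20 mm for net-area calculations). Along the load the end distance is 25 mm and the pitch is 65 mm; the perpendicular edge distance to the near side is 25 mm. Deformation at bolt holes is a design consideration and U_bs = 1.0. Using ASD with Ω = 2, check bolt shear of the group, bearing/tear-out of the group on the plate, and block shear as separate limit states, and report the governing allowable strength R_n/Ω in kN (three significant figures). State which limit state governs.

Bolt shear: A_b = π·16²/4 = 201.1 mm²; R_n = 372 × 201.1 × 4 × 1 / 1000 = 299.2 kN → 299.2 / 2 = 150 kN.
Bearing: edge l_c = 16, r_n = 99.07 kN; interior l_c = 47, r_n = 198.1 kN; R_n = 99.07 + 3·198.1 = 693.5 kN → 347 kN.
Block shear: A_gv = 2640, A_nv = 1800, A_nt = 180 mm²; R_n = min(0.6F_uA_nv, 0.6F_yA_gv) + U_bs·F_u·A_nt = 541.8 kN → 271 kN.
Bolt shear governs: 150 kN.

150 kN (bolt shear governs)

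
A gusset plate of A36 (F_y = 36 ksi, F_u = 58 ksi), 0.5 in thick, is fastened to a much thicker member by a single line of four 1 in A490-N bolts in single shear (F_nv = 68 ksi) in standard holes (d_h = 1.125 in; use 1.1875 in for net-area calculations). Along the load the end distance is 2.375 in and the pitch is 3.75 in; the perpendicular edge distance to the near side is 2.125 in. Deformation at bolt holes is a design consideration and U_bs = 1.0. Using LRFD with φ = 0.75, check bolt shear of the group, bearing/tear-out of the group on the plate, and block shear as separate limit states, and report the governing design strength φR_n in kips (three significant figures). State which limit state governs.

144 kips (block shear governs)

Bolt shear: A_b = π·1²/4 = 0.7854 in²; R_n = 68 × 0.7854 × 4 × 1 = 213.6 kips → 0.75 × 213.6 = 160 kips.
Bearing: edge l_c = 1.812, r_n = 63.07 kips; interior l_c = 2.625, r_n = 69.6 kips; R_n = 63.07 + 3·69.6 = 271.9 kips → 204 kips.
Block shear: A_gv = 6.812, A_nv = 4.734, A_nt = 0.7656 in²; R_n = min(0.6F_uA_nv, 0.6F_yA_gv) + U_bs·F_u·A_nt = 191.6 kips → 144 kips.
Block shear governs: 144 kips.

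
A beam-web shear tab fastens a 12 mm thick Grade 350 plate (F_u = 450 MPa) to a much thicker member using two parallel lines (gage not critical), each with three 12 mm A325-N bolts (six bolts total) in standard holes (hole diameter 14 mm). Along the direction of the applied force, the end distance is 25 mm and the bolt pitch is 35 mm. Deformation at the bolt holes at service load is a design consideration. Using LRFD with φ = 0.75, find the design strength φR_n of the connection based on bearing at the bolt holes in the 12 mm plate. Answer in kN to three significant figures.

583 kN

Per bolt r_n = 1.2 l_c t F_u ≤ 2.4 d t F_u; upper limit = 2.4 × 12 × 12 × 450 / 1000 = 155.5 kN.
Edge bolt: l_c = 25 − 14/2 = 18 mm → 1.2 × 18 × 12 × 450 / 1000 = 116.6 → r_n = 116.6 kN.
Interior bolts: l_c = 35 − 14 = 21 mm → 1.2 × 21 × 12 × 450 / 1000 = 136.1 → r_n = 136.1 kN.
R_n = 2 × 116.6 + 4 × 136.1 = 777.6 kN.
Design strength φR_n = 0.75 × 777.6 = 583 kN.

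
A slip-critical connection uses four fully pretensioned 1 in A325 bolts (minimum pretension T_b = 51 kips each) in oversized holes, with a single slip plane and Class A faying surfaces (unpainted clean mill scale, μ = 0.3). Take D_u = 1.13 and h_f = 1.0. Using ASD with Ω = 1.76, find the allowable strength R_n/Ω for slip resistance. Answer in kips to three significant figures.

R_n = μ · D_u · h_f · T_b · n_s · n_b = 0.3 × 1.13 × 1.0 × 51 × 1 × 4 = 69.16 kips.
Allowable strength R_n/Ω = 69.16 / 1.76 = 39.3 kips.

39.3 kips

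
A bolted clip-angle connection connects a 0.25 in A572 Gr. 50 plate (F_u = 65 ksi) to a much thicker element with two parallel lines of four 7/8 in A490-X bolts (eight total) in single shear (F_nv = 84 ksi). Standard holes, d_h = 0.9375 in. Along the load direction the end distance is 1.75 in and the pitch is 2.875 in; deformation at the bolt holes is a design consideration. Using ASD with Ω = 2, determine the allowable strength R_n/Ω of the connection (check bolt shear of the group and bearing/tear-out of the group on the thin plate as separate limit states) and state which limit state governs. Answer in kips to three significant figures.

Bolt shear: A_b = π·0.875²/4 = 0.6013 in²; R_n = 84 × 0.6013 × 8 × 1 = 404.1 kips → 404.1 / 2 = 202 kips.
Bearing (1.2 l_c t F_u ≤ 2.4 d t F_u): upper limit = 2.4·0.875·0.25·65 = 34.12 kips.
  Edge l_c = 1.75 − 0.9375/2 = 1.281 → r_n = 24.98 kips; interior l_c = 2.875 − 0.9375 = 1.938 → r_n = 34.12 kips.
  R_n,bearing = 2·24.98 + 6·34.12 = 254.7 kips → 254.7 / 2 = 127 kips.
Bearing governs: 127 kips.

127 kips (bearing governs)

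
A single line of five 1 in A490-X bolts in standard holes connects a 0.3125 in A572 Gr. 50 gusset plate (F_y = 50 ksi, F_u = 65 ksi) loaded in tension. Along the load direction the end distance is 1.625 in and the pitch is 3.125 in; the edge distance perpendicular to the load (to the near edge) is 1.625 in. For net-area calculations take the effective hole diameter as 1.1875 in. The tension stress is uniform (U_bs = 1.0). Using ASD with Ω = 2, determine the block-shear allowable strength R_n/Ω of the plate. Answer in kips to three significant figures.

64 kips

Shear plane L_v = 1.625 + 4·3.125 = 14.12 in; A_gv = 14.12 × 0.3125 = 4.414 in².
A_nv = (14.12 − 4.5·1.1875) × 0.3125 = 2.744 in².
A_nt = (1.625 − 0.5·1.1875) × 0.3125 = 0.3223 in².
0.6 F_u A_nv = 107 kips; 0.6 F_y A_gv = 132.4 kips → shear rupture governs the shear term.
R_n = 107 + 1.0 × 65 × 0.3223 = 128 kips.
Allowable strength R_n/Ω = 128 / 2 = 64 kips.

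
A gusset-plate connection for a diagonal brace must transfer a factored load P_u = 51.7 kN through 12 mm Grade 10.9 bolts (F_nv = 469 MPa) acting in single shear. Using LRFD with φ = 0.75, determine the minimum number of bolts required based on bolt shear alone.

2 bolts

A_b = π·12²/4 = 113.1 mm².
Per-bolt design strength φR_n = 0.75 × 469 × 113.1 × 1 / 1000 = 39.78 kN.
n ≥ 51.7 / 39.78 = 1.3 → use 2 bolts.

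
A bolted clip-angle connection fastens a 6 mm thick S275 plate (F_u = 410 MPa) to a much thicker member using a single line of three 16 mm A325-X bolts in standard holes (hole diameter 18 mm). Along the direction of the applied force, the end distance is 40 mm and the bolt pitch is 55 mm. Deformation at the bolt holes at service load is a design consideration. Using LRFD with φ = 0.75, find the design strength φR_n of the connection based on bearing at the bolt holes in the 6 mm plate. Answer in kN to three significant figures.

Per bolt r_n = 1.2 l_c t F_u ≤ 2.4 d t F_u; upper limit = 2.4 × 16 × 6 × 410 / 1000 = 94.46 kN.
Edge bolt: l_c = 40 − 18/2 = 31 mm → 1.2 × 31 × 6 × 410 / 1000 = 91.51 → r_n = 91.51 kN.
Interior bolts: l_c = 55 − 18 = 37 mm → 1.2 × 37 × 6 × 410 / 1000 = 109.2 → r_n = 94.46 kN.
R_n = 1 × 91.51 + 2 × 94.46 = 280.4 kN.
Design strength φR_n = 0.75 × 280.4 = 210 kN.

210 kN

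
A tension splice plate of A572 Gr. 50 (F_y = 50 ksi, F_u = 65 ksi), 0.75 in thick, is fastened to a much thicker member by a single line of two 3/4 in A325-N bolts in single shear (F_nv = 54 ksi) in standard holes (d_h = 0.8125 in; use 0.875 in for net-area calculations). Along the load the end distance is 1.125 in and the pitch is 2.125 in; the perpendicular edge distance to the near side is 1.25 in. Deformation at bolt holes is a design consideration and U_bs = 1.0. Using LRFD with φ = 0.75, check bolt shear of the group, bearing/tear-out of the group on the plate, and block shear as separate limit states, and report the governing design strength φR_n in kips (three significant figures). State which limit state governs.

35.8 kips (bolt shear governs)

Bolt shear: A_b = π·0.75²/4 = 0.4418 in²; R_n = 54 × 0.4418 × 2 × 1 = 47.71 kips → 0.75 × 47.71 = 35.8 kips.
Bearing: edge l_c = 0.7188, r_n = 42.05 kips; interior l_c = 1.312, r_n = 76.78 kips; R_n = 42.05 + 1·76.78 = 118.8 kips → 89.1 kips.
Block shear: A_gv = 2.438, A_nv = 1.453, A_nt = 0.6094 in²; R_n = min(0.6F_uA_nv, 0.6F_yA_gv) + U_bs·F_u·A_nt = 96.28 kips → 72.2 kips.
Bolt shear governs: 35.8 kips.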